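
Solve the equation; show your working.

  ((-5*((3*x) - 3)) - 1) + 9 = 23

Step 1. [((-5*((3*x) - 3)) - 1) + 9 = 23] subtract 9: x sits inside (… + 9). So sub: (-5*((3*x) - 3)) - 1 = 14.
Step 2. [(-5*((3*x) - 3)) - 1 = 14] -1 is outermost — add 1 both sides, so sub: -5*((3*x) - 3) = 15.
Step 3. [-5*((3*x) - 3) = 15] leading coefficient -5: divide by -5, so div: (3*x) - 3 = -3.
Step 4. [(3*x) - 3 = -3] 3 comes off first (add 3), so sub: 3*x = 0.
Step 5. [3*x = 0] 3 out front; divide by 3 ⇒ div: x = 0.

Answer: x ∈ {0}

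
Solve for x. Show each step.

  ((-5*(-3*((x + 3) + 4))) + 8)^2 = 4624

Step 1. [((-5*(-3*((x + 3) + 4))) + 8)^2 = 4624] 4624 ≥ 0, LHS is (·)² — take ±√. So sqrt: (-5*(-3*((x + 3) + 4))) + 8 = 68 or -68.
Step 2. [(-5*(-3*((x + 3) + 4))) + 8 = 68 or -68] +8 is outermost — subtract 8 both sides ⇒ sub: -5*(-3*((x + 3) + 4)) = 60 or -76.
Step 3. [-5*(-3*((x + 3) + 4)) = 60 or -76] -5·(inner) — divide through by -5, so div: -3*((x + 3) + 4) = -12 or 76/5.
Step 4. [-3*((x + 3) + 4) = -12 or 76/5] -3·(inner) — divide through by -3 ⇒ div: (x + 3) + 4 = 4 or -76/15.
Step 5. [(x + 3) + 4 = 4 or -76/15] the outer +4 inverts by subtracting 4, so sub: x + 3 = 0 or -136/15.
Step 6. [x + 3 = 0 or -136/15] subtract 3: x sits inside (… + 3). So sub: x = -3 or -181/15.

Answer: x ∈ {-181/15, -3}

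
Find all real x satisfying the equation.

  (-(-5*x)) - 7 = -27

Step 1. [(-(-5*x)) - 7 = -27] peel the -7: add 7 from each side ⇒ sub: -(-5*x) = -20.
Step 2. [-(-5*x) = -20] LHS negated; negate both sides ⇒ neg: -5*x = 20.
Step 3. [-5*x = 20] divide by the outer -5, so div: x = -4.

Answer: x ∈ {-4}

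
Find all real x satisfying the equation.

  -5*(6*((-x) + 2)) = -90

Step 1. [-5*(6*((-x) + 2)) = -90] -5·(inner) — divide through by -5, so div: 6*((-x) + 2) = 18.
Step 2. [6*((-x) + 2) = 18] leading coefficient 6: divide by 6 ⇒ div: (-x) + 2 = 3.
Step 3. [(-x) + 2 = 3] 2 comes off first (subtract 2) ⇒ sub: -x = 1.
Step 4. [-x = 1] flip signs both sides. So neg: x = -1.

Answer: x ∈ {-1}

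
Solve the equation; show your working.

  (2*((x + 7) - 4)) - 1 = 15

Step 1. [(2*((x + 7) - 4)) - 1 = 15] add 1: x sits inside (… - 1), so sub: 2*((x + 7) - 4) = 16.
Step 2. [2*((x + 7) - 4) = 16] leading coefficient 2: divide by 2. So div: (x + 7) - 4 = 8.
Step 3. [(x + 7) - 4 = 8] peel the -4: add 4 from each side. So sub: x + 7 = 12.
Step 4. [x + 7 = 12] subtract 7: x sits inside (… + 7), so sub: x = 5.

Answer: x ∈ {5}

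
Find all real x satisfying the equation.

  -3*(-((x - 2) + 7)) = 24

Step 1. [-3*(-((x - 2) + 7)) = 24] -3·(inner) — divide through by -3. So div: -((x - 2) + 7) = -8.
Step 2. [-((x - 2) + 7) = -8] LHS negated; negate both sides ⇒ neg: (x - 2) + 7 = 8.
Step 3. [(x - 2) + 7 = 8] peel the +7: subtract 7 from each side ⇒ sub: x - 2 = 1.
Step 4. [x - 2 = 1] the outer -2 inverts by adding 2, so sub: x = 3.

Answer: x ∈ {3}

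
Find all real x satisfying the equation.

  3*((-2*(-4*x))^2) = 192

Step 1. [3*((-2*(-4*x))^2) = 192] 3 out front; divide by 3. So div: (-2*(-4*x))^2 = 64.
Step 2. [(-2*(-4*x))^2 = 64] √ both sides: 64 ≥ 0 gives two branches ⇒ sqrt: -2*(-4*x) = 8 or -8.
Step 3. [-2*(-4*x) = 8 or -8] divide by the outer -2. So div: -4*x = -4 or 4.
Step 4. [-4*x = -4 or 4] divide by the outer -4 ⇒ div: x = 1 or -1.

Answer: x ∈ {-1, 1}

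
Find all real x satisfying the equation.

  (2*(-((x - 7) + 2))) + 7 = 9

Step 1. [(2*(-((x - 7) + 2))) + 7 = 9] subtract 7: x sits inside (… + 7), so sub: 2*(-((x - 7) + 2)) = 2.
Step 2. [2*(-((x - 7) + 2)) = 2] divide by the outer 2, so div: -((x - 7) + 2) = 1.
Step 3. [-((x - 7) + 2) = 1] leading − — multiply by −1 ⇒ neg: (x - 7) + 2 = -1.
Step 4. [(x - 7) + 2 = -1] subtract 2: x sits inside (… + 2). So sub: x - 7 = -3.
Step 5. [x - 7 = -3] peel the -7: add 7 from each side ⇒ sub: x = 4.

Answer: x ∈ {4}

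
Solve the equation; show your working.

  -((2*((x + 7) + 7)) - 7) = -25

Step 1. [-((2*((x + 7) + 7)) - 7) = -25] LHS negated; negate both sides ⇒ neg: (2*((x + 7) + 7)) - 7 = 25.
Step 2. [(2*((x + 7) + 7)) - 7 = 25] add 7: x sits inside (… - 7) ⇒ sub: 2*((x + 7) + 7) = 32.
Step 3. [2*((x + 7) + 7) = 32] 2·(inner) — divide through by 2, so div: (x + 7) + 7 = 16.
Step 4. [(x + 7) + 7 = 16] subtract 7: x sits inside (… + 7). So sub: x + 7 = 9.
Step 5. [x + 7 = 9] +7 is outermost — subtract 7 both sides, so sub: x = 2.

Answer: x ∈ {2}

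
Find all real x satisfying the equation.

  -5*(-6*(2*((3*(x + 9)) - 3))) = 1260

Step 1. [-5*(-6*(2*((3*(x + 9)) - 3))) = 1260] leading coefficient -5: divide by -5. So div: -6*(2*((3*(x + 9)) - 3)) = -252.
Step 2. [-6*(2*((3*(x + 9)) - 3)) = -252] divide by the outer -6, so div: 2*((3*(x + 9)) - 3) = 42.
Step 3. [2*((3*(x + 9)) - 3) = 42] leading coefficient 2: divide by 2. So div: (3*(x + 9)) - 3 = 21.
Step 4. [(3*(x + 9)) - 3 = 21] 3 comes off first (add 3) ⇒ sub: 3*(x + 9) = 24.
Step 5. [3*(x + 9) = 24] leading coefficient 3: divide by 3, so div: x + 9 = 8.
Step 6. [x + 9 = 8] the outer +9 inverts by subtracting 9. So sub: x = -1.

Answer: x ∈ {-1}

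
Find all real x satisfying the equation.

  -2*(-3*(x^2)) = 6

Step 1. [-2*(-3*(x^2)) = 6] LHS = -2·(…); ÷-2 both sides, so div: -3*(x^2) = -3.
Step 2. [-3*(x^2) = -3] -3 out front; divide by -3, so div: x^2 = 1.
Step 3. [x^2 = 1] √ both sides: 1 ≥ 0 gives two branches, so sqrt: x = 1 or -1.

Answer: x ∈ {-1, 1}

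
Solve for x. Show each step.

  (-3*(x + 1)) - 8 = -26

Step 1. [(-3*(x + 1)) - 8 = -26] add 8: x sits inside (… - 8). So sub: -3*(x + 1) = -18.
Step 2. [-3*(x + 1) = -18] leading coefficient -3: divide by -3, so div: x + 1 = 6.
Step 3. [x + 1 = 6] the outer +1 inverts by subtracting 1 ⇒ sub: x = 5.

Answer: x ∈ {5}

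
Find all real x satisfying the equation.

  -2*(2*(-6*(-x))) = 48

Step 1. [-2*(2*(-6*(-x))) = 48] leading coefficient -2: divide by -2. So div: 2*(-6*(-x)) = -24.
Step 2. [2*(-6*(-x)) = -24] LHS = 2·(…); ÷2 both sides ⇒ div: -6*(-x) = -12.
Step 3. [-6*(-x) = -12] divide by the outer -6, so div: -x = 2.
Step 4. [-x = 2] LHS negated; negate both sides. So neg: x = -2.

Answer: x ∈ {-2}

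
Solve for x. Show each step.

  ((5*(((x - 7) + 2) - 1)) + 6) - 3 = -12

Step 1. [((5*(((x - 7) + 2) - 1)) + 6) - 3 = -12] the outer -3 inverts by adding 3 ⇒ sub: (5*(((x - 7) + 2) - 1)) + 6 = -9.
Step 2. [(5*(((x - 7) + 2) - 1)) + 6 = -9] +6 is outermost — subtract 6 both sides ⇒ sub: 5*(((x - 7) + 2) - 1) = -15.
Step 3. [5*(((x - 7) + 2) - 1) = -15] 5·(inner) — divide through by 5, so div: ((x - 7) + 2) - 1 = -3.
Step 4. [((x - 7) + 2) - 1 = -3] add 1: x sits inside (… - 1), so sub: (x - 7) + 2 = -2.
Step 5. [(x - 7) + 2 = -2] the outer +2 inverts by subtracting 2. So sub: x - 7 = -4.
Step 6. [x - 7 = -4] -7 is outermost — add 7 both sides. So sub: x = 3.

Answer: x ∈ {3}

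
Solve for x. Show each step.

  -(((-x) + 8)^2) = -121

Step 1. [-(((-x) + 8)^2) = -121] LHS negated; negate both sides. So neg: ((-x) + 8)^2 = 121.
Step 2. [((-x) + 8)^2 = 121] √ both sides: 121 ≥ 0 gives two branches, so sqrt: (-x) + 8 = 11 or -11.
Step 3. [(-x) + 8 = 11 or -11] peel the +8: subtract 8 from each side, so sub: -x = 3 or -19.
Step 4. [-x = 3 or -19] flip signs both sides ⇒ neg: x = -3 or 19.

Answer: x ∈ {-3, 19}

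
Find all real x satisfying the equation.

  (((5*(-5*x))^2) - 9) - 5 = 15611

Step 1. [(((5*(-5*x))^2) - 9) - 5 = 15611] -5 is outermost — add 5 both sides, so sub: ((5*(-5*x))^2) - 9 = 15616.
Step 2. [((5*(-5*x))^2) - 9 = 15616] add 9: x sits inside (… - 9), so sub: (5*(-5*x))^2 = 15625.
Step 3. [(5*(-5*x))^2 = 15625] 15625 ≥ 0, LHS is (·)² — take ±√, so sqrt: 5*(-5*x) = 125 or -125.
Step 4. [5*(-5*x) = 125 or -125] leading coefficient 5: divide by 5, so div: -5*x = 25 or -25.
Step 5. [-5*x = 25 or -25] leading coefficient -5: divide by -5, so div: x = -5 or 5.

Answer: x ∈ {-5, 5}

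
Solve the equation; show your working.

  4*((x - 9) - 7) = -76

Step 1. [4*((x - 9) - 7) = -76] leading coefficient 4: divide by 4. So div: (x - 9) - 7 = -19.
Step 2. [(x - 9) - 7 = -19] peel the -7: add 7 from each side, so sub: x - 9 = -12.
Step 3. [x - 9 = -12] peel the -9: add 9 from each side. So sub: x = -3.

Answer: x ∈ {-3}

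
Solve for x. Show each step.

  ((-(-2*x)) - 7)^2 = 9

Step 1. [((-(-2*x)) - 7)^2 = 9] 9 ≥ 0, LHS is (·)² — take ±√. So sqrt: (-(-2*x)) - 7 = 3 or -3.
Step 2. [(-(-2*x)) - 7 = 3 or -3] 7 comes off first (add 7), so sub: -(-2*x) = 10 or 4.
Step 3. [-(-2*x) = 10 or 4] leading − — multiply by −1, so neg: -2*x = -10 or -4.
Step 4. [-2*x = -10 or -4] -2 out front; divide by -2 ⇒ div: x = 5 or 2.

Answer: x ∈ {2, 5}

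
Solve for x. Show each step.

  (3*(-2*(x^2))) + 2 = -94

Step 1. [(3*(-2*(x^2))) + 2 = -94] subtract 2: x sits inside (… + 2), so sub: 3*(-2*(x^2)) = -96.
Step 2. [3*(-2*(x^2)) = -96] leading coefficient 3: divide by 3 ⇒ div: -2*(x^2) = -32.
Step 3. [-2*(x^2) = -32] -2·(inner) — divide through by -2 ⇒ div: x^2 = 16.
Step 4. [x^2 = 16] √ both sides: 16 ≥ 0 gives two branches. So sqrt: x = 4 or -4.

Answer: x ∈ {-4, 4}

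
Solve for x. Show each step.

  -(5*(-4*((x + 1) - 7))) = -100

Step 1. [-(5*(-4*((x + 1) - 7))) = -100] leading − — multiply by −1. So neg: 5*(-4*((x + 1) - 7)) = 100.
Step 2. [5*(-4*((x + 1) - 7)) = 100] leading coefficient 5: divide by 5. So div: -4*((x + 1) - 7) = 20.
Step 3. [-4*((x + 1) - 7) = 20] LHS = -4·(…); ÷-4 both sides. So div: (x + 1) - 7 = -5.
Step 4. [(x + 1) - 7 = -5] add 7: x sits inside (… - 7), so sub: x + 1 = 2.
Step 5. [x + 1 = 2] subtract 1: x sits inside (… + 1). So sub: x = 1.

Answer: x ∈ {1}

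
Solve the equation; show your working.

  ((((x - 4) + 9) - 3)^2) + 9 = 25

Step 1. [((((x - 4) + 9) - 3)^2) + 9 = 25] +9 is outermost — subtract 9 both sides ⇒ sub: (((x - 4) + 9) - 3)^2 = 16.
Step 2. [(((x - 4) + 9) - 3)^2 = 16] √ both sides: 16 ≥ 0 gives two branches, so sqrt: ((x - 4) + 9) - 3 = 4 or -4.
Step 3. [((x - 4) + 9) - 3 = 4 or -4] -3 is outermost — add 3 both sides ⇒ sub: (x - 4) + 9 = 7 or -1.
Step 4. [(x - 4) + 9 = 7 or -1] the outer +9 inverts by subtracting 9 ⇒ sub: x - 4 = -2 or -10.
Step 5. [x - 4 = -2 or -10] the outer -4 inverts by adding 4, so sub: x = 2 or -6.

Answer: x ∈ {-6, 2}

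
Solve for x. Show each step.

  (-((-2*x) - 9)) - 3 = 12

Step 1. [(-((-2*x) - 9)) - 3 = 12] -3 is outermost — add 3 both sides ⇒ sub: -((-2*x) - 9) = 15.
Step 2. [-((-2*x) - 9) = 15] flip signs both sides. So neg: (-2*x) - 9 = -15.
Step 3. [(-2*x) - 9 = -15] 9 comes off first (add 9) ⇒ sub: -2*x = -6.
Step 4. [-2*x = -6] -2 out front; divide by -2. So div: x = 3.

Answer: x ∈ {3}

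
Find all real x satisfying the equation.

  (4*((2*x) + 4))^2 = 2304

Step 1. [(4*((2*x) + 4))^2 = 2304] LHS squared, RHS 2304 ≥ 0: apply √ (±), so sqrt: 4*((2*x) + 4) = 48 or -48.
Step 2. [4*((2*x) + 4) = 48 or -48] divide by the outer 4. So div: (2*x) + 4 = 12 or -12.
Step 3. [(2*x) + 4 = 12 or -12] 4 comes off first (subtract 4). So sub: 2*x = 8 or -16.
Step 4. [2*x = 8 or -16] divide by the outer 2, so div: x = 4 or -8.

Answer: x ∈ {-8, 4}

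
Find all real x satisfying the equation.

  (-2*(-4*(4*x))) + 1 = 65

Step 1. [(-2*(-4*(4*x))) + 1 = 65] subtract 1: x sits inside (… + 1). So sub: -2*(-4*(4*x)) = 64.
Step 2. [-2*(-4*(4*x)) = 64] -2 out front; divide by -2 ⇒ div: -4*(4*x) = -32.
Step 3. [-4*(4*x) = -32] leading coefficient -4: divide by -4. So div: 4*x = 8.
Step 4. [4*x = 8] leading coefficient 4: divide by 4 ⇒ div: x = 2.

Answer: x ∈ {2}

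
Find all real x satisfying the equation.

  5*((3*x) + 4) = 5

Step 1. [5*((3*x) + 4) = 5] 5 out front; divide by 5, so div: (3*x) + 4 = 1.
Step 2. [(3*x) + 4 = 1] peel the +4: subtract 4 from each side. So sub: 3*x = -3.
Step 3. [3*x = -3] 3·(inner) — divide through by 3 ⇒ div: x = -1.

Answer: x ∈ {-1}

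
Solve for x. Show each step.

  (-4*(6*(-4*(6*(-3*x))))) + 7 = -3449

Step 1. [(-4*(6*(-4*(6*(-3*x))))) + 7 = -3449] the outer +7 inverts by subtracting 7. So sub: -4*(6*(-4*(6*(-3*x)))) = -3456.
Step 2. [-4*(6*(-4*(6*(-3*x)))) = -3456] LHS = -4·(…); ÷-4 both sides ⇒ div: 6*(-4*(6*(-3*x))) = 864.
Step 3. [6*(-4*(6*(-3*x))) = 864] divide by the outer 6, so div: -4*(6*(-3*x)) = 144.
Step 4. [-4*(6*(-3*x)) = 144] -4 out front; divide by -4, so div: 6*(-3*x) = -36.
Step 5. [6*(-3*x) = -36] leading coefficient 6: divide by 6, so div: -3*x = -6.
Step 6. [-3*x = -6] -3·(inner) — divide through by -3. So div: x = 2.

Answer: x ∈ {2}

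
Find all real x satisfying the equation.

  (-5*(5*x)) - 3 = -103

Step 1. [(-5*(5*x)) - 3 = -103] the outer -3 inverts by adding 3 ⇒ sub: -5*(5*x) = -100.
Step 2. [-5*(5*x) = -100] divide by the outer -5 ⇒ div: 5*x = 20.
Step 3. [5*x = 20] LHS = 5·(…); ÷5 both sides ⇒ div: x = 4.

Answer: x ∈ {4}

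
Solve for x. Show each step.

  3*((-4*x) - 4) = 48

Step 1. [3*((-4*x) - 4) = 48] 3·(inner) — divide through by 3. So div: (-4*x) - 4 = 16.
Step 2. [(-4*x) - 4 = 16] 4 comes off first (add 4), so sub: -4*x = 20.
Step 3. [-4*x = 20] -4 out front; divide by -4, so div: x = -5.

Answer: x ∈ {-5}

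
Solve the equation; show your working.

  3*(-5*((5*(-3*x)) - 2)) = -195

Step 1. [3*(-5*((5*(-3*x)) - 2)) = -195] divide by the outer 3. So div: -5*((5*(-3*x)) - 2) = -65.
Step 2. [-5*((5*(-3*x)) - 2) = -65] LHS = -5·(…); ÷-5 both sides ⇒ div: (5*(-3*x)) - 2 = 13.
Step 3. [(5*(-3*x)) - 2 = 13] 2 comes off first (add 2). So sub: 5*(-3*x) = 15.
Step 4. [5*(-3*x) = 15] leading coefficient 5: divide by 5, so div: -3*x = 3.
Step 5. [-3*x = 3] -3 out front; divide by -3, so div: x = -1.

Answer: x ∈ {-1}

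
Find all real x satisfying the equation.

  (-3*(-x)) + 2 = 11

Step 1. [(-3*(-x)) + 2 = 11] peel the +2: subtract 2 from each side, so sub: -3*(-x) = 9.
Step 2. [-3*(-x) = 9] divide by the outer -3, so div: -x = -3.
Step 3. [-x = -3] leading − — multiply by −1. So neg: x = 3.

Answer: x ∈ {3}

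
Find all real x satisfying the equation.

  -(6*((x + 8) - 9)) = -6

Step 1. [-(6*((x + 8) - 9)) = -6] flip signs both sides, so neg: 6*((x + 8) - 9) = 6.
Step 2. [6*((x + 8) - 9) = 6] LHS = 6·(…); ÷6 both sides ⇒ div: (x + 8) - 9 = 1.
Step 3. [(x + 8) - 9 = 1] add 9: x sits inside (… - 9), so sub: x + 8 = 10.
Step 4. [x + 8 = 10] subtract 8: x sits inside (… + 8), so sub: x = 2.

Answer: x ∈ {2}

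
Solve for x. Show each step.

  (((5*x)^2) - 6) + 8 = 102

Step 1. [(((5*x)^2) - 6) + 8 = 102] peel the +8: subtract 8 from each side, so sub: ((5*x)^2) - 6 = 94.
Step 2. [((5*x)^2) - 6 = 94] -6 is outermost — add 6 both sides ⇒ sub: (5*x)^2 = 100.
Step 3. [(5*x)^2 = 100] 100 ≥ 0, LHS is (·)² — take ±√. So sqrt: 5*x = 10 or -10.
Step 4. [5*x = 10 or -10] LHS = 5·(…); ÷5 both sides. So div: x = 2 or -2.

Answer: x ∈ {-2, 2}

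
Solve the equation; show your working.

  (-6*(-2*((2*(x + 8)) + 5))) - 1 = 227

Step 1. [(-6*(-2*((2*(x + 8)) + 5))) - 1 = 227] add 1: x sits inside (… - 1) ⇒ sub: -6*(-2*((2*(x + 8)) + 5)) = 228.
Step 2. [-6*(-2*((2*(x + 8)) + 5)) = 228] -6 out front; divide by -6. So div: -2*((2*(x + 8)) + 5) = -38.
Step 3. [-2*((2*(x + 8)) + 5) = -38] -2·(inner) — divide through by -2 ⇒ div: (2*(x + 8)) + 5 = 19.
Step 4. [(2*(x + 8)) + 5 = 19] 5 comes off first (subtract 5) ⇒ sub: 2*(x + 8) = 14.
Step 5. [2*(x + 8) = 14] LHS = 2·(…); ÷2 both sides ⇒ div: x + 8 = 7.
Step 6. [x + 8 = 7] subtract 8: x sits inside (… + 8) ⇒ sub: x = -1.

Answer: x ∈ {-1}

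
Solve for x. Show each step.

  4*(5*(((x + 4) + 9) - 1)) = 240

Step 1. [4*(5*(((x + 4) + 9) - 1)) = 240] LHS = 4·(…); ÷4 both sides. So div: 5*(((x + 4) + 9) - 1) = 60.
Step 2. [5*(((x + 4) + 9) - 1) = 60] LHS = 5·(…); ÷5 both sides, so div: ((x + 4) + 9) - 1 = 12.
Step 3. [((x + 4) + 9) - 1 = 12] peel the -1: add 1 from each side ⇒ sub: (x + 4) + 9 = 13.
Step 4. [(x + 4) + 9 = 13] subtract 9: x sits inside (… + 9), so sub: x + 4 = 4.
Step 5. [x + 4 = 4] 4 comes off first (subtract 4), so sub: x = 0.

Answer: x ∈ {0}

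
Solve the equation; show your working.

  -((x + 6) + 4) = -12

Step 1. [-((x + 6) + 4) = -12] LHS negated; negate both sides ⇒ neg: (x + 6) + 4 = 12.
Step 2. [(x + 6) + 4 = 12] 4 comes off first (subtract 4), so sub: x + 6 = 8.
Step 3. [x + 6 = 8] subtract 6: x sits inside (… + 6). So sub: x = 2.

Answer: x ∈ {2}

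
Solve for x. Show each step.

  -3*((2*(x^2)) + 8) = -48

Step 1. [-3*((2*(x^2)) + 8) = -48] divide by the outer -3, so div: (2*(x^2)) + 8 = 16.
Step 2. [(2*(x^2)) + 8 = 16] peel the +8: subtract 8 from each side. So sub: 2*(x^2) = 8.
Step 3. [2*(x^2) = 8] LHS = 2·(…); ÷2 both sides ⇒ div: x^2 = 4.
Step 4. [x^2 = 4] √ both sides: 4 ≥ 0 gives two branches. So sqrt: x = 2 or -2.

Answer: x ∈ {-2, 2}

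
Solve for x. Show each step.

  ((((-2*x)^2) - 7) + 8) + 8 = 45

Step 1. [((((-2*x)^2) - 7) + 8) + 8 = 45] 8 comes off first (subtract 8) ⇒ sub: (((-2*x)^2) - 7) + 8 = 37.
Step 2. [(((-2*x)^2) - 7) + 8 = 37] peel the +8: subtract 8 from each side, so sub: ((-2*x)^2) - 7 = 29.
Step 3. [((-2*x)^2) - 7 = 29] the outer -7 inverts by adding 7, so sub: (-2*x)^2 = 36.
Step 4. [(-2*x)^2 = 36] √ both sides: 36 ≥ 0 gives two branches ⇒ sqrt: -2*x = 6 or -6.
Step 5. [-2*x = 6 or -6] leading coefficient -2: divide by -2. So div: x = -3 or 3.

Answer: x ∈ {-3, 3}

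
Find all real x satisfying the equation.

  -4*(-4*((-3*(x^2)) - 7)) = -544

Step 1. [-4*(-4*((-3*(x^2)) - 7)) = -544] divide by the outer -4, so div: -4*((-3*(x^2)) - 7) = 136.
Step 2. [-4*((-3*(x^2)) - 7) = 136] leading coefficient -4: divide by -4, so div: (-3*(x^2)) - 7 = -34.
Step 3. [(-3*(x^2)) - 7 = -34] 7 comes off first (add 7). So sub: -3*(x^2) = -27.
Step 4. [-3*(x^2) = -27] -3·(inner) — divide through by -3. So div: x^2 = 9.
Step 5. [x^2 = 9] LHS squared, RHS 9 ≥ 0: apply √ (±). So sqrt: x = 3 or -3.

Answer: x ∈ {-3, 3}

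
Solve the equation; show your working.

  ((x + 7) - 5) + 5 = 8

Step 1. [((x + 7) - 5) + 5 = 8] 5 comes off first (subtract 5). So sub: (x + 7) - 5 = 3.
Step 2. [(x + 7) - 5 = 3] -5 is outermost — add 5 both sides. So sub: x + 7 = 8.
Step 3. [x + 7 = 8] +7 is outermost — subtract 7 both sides. So sub: x = 1.

Answer: x ∈ {1}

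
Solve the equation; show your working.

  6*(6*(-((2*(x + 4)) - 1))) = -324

Step 1. [6*(6*(-((2*(x + 4)) - 1))) = -324] divide by the outer 6 ⇒ div: 6*(-((2*(x + 4)) - 1)) = -54.
Step 2. [6*(-((2*(x + 4)) - 1)) = -54] LHS = 6·(…); ÷6 both sides, so div: -((2*(x + 4)) - 1) = -9.
Step 3. [-((2*(x + 4)) - 1) = -9] leading − — multiply by −1, so neg: (2*(x + 4)) - 1 = 9.
Step 4. [(2*(x + 4)) - 1 = 9] peel the -1: add 1 from each side. So sub: 2*(x + 4) = 10.
Step 5. [2*(x + 4) = 10] divide by the outer 2, so div: x + 4 = 5.
Step 6. [x + 4 = 5] the outer +4 inverts by subtracting 4. So sub: x = 1.

Answer: x ∈ {1}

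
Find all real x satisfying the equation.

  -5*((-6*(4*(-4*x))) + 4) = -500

Step 1. [-5*((-6*(4*(-4*x))) + 4) = -500] LHS = -5·(…); ÷-5 both sides, so div: (-6*(4*(-4*x))) + 4 = 100.
Step 2. [(-6*(4*(-4*x))) + 4 = 100] peel the +4: subtract 4 from each side, so sub: -6*(4*(-4*x)) = 96.
Step 3. [-6*(4*(-4*x)) = 96] -6·(inner) — divide through by -6 ⇒ div: 4*(-4*x) = -16.
Step 4. [4*(-4*x) = -16] divide by the outer 4. So div: -4*x = -4.
Step 5. [-4*x = -4] LHS = -4·(…); ÷-4 both sides, so div: x = 1.

Answer: x ∈ {1}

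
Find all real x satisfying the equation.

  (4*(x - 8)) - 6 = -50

Step 1. [(4*(x - 8)) - 6 = -50] 6 comes off first (add 6) ⇒ sub: 4*(x - 8) = -44.
Step 2. [4*(x - 8) = -44] divide by the outer 4, so div: x - 8 = -11.
Step 3. [x - 8 = -11] the outer -8 inverts by adding 8. So sub: x = -3.

Answer: x ∈ {-3}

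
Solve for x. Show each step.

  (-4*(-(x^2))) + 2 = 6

Step 1. [(-4*(-(x^2))) + 2 = 6] 2 comes off first (subtract 2). So sub: -4*(-(x^2)) = 4.
Step 2. [-4*(-(x^2)) = 4] -4·(inner) — divide through by -4, so div: -(x^2) = -1.
Step 3. [-(x^2) = -1] leading − — multiply by −1, so neg: x^2 = 1.
Step 4. [x^2 = 1] √ both sides: 1 ≥ 0 gives two branches ⇒ sqrt: x = 1 or -1.

Answer: x ∈ {-1, 1}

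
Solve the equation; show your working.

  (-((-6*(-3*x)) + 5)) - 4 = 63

Step 1. [(-((-6*(-3*x)) + 5)) - 4 = 63] add 4: x sits inside (… - 4), so sub: -((-6*(-3*x)) + 5) = 67.
Step 2. [-((-6*(-3*x)) + 5) = 67] leading − — multiply by −1, so neg: (-6*(-3*x)) + 5 = -67.
Step 3. [(-6*(-3*x)) + 5 = -67] 5 comes off first (subtract 5). So sub: -6*(-3*x) = -72.
Step 4. [-6*(-3*x) = -72] leading coefficient -6: divide by -6. So div: -3*x = 12.
Step 5. [-3*x = 12] divide by the outer -3 ⇒ div: x = -4.

Answer: x ∈ {-4}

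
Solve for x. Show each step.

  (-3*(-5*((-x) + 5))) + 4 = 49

Step 1. [(-3*(-5*((-x) + 5))) + 4 = 49] 4 comes off first (subtract 4). So sub: -3*(-5*((-x) + 5)) = 45.
Step 2. [-3*(-5*((-x) + 5)) = 45] leading coefficient -3: divide by -3, so div: -5*((-x) + 5) = -15.
Step 3. [-5*((-x) + 5) = -15] -5 out front; divide by -5. So div: (-x) + 5 = 3.
Step 4. [(-x) + 5 = 3] subtract 5: x sits inside (… + 5), so sub: -x = -2.
Step 5. [-x = -2] flip signs both sides ⇒ neg: x = 2.

Answer: x ∈ {2}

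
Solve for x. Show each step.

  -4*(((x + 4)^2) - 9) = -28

Step 1. [-4*(((x + 4)^2) - 9) = -28] leading coefficient -4: divide by -4. So div: ((x + 4)^2) - 9 = 7.
Step 2. [((x + 4)^2) - 9 = 7] add 9: x sits inside (… - 9), so sub: (x + 4)^2 = 16.
Step 3. [(x + 4)^2 = 16] 16 ≥ 0, LHS is (·)² — take ±√ ⇒ sqrt: x + 4 = 4 or -4.
Step 4. [x + 4 = 4 or -4] subtract 4: x sits inside (… + 4), so sub: x = 0 or -8.

Answer: x ∈ {-8, 0}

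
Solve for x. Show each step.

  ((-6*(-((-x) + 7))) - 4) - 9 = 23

Step 1. [((-6*(-((-x) + 7))) - 4) - 9 = 23] -9 is outermost — add 9 both sides. So sub: (-6*(-((-x) + 7))) - 4 = 32.
Step 2. [(-6*(-((-x) + 7))) - 4 = 32] 4 comes off first (add 4), so sub: -6*(-((-x) + 7)) = 36.
Step 3. [-6*(-((-x) + 7)) = 36] -6 out front; divide by -6. So div: -((-x) + 7) = -6.
Step 4. [-((-x) + 7) = -6] flip signs both sides ⇒ neg: (-x) + 7 = 6.
Step 5. [(-x) + 7 = 6] the outer +7 inverts by subtracting 7 ⇒ sub: -x = -1.
Step 6. [-x = -1] flip signs both sides, so neg: x = 1.

Answer: x ∈ {1}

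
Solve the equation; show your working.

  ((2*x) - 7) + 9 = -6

Step 1. [((2*x) - 7) + 9 = -6] subtract 9: x sits inside (… + 9), so sub: (2*x) - 7 = -15.
Step 2. [(2*x) - 7 = -15] 7 comes off first (add 7), so sub: 2*x = -8.
Step 3. [2*x = -8] LHS = 2·(…); ÷2 both sides ⇒ div: x = -4.

Answer: x ∈ {-4}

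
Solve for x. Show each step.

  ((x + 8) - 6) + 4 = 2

Step 1. [((x + 8) - 6) + 4 = 2] 4 comes off first (subtract 4). So sub: (x + 8) - 6 = -2.
Step 2. [(x + 8) - 6 = -2] the outer -6 inverts by adding 6. So sub: x + 8 = 4.
Step 3. [x + 8 = 4] subtract 8: x sits inside (… + 8). So sub: x = -4.

Answer: x ∈ {-4}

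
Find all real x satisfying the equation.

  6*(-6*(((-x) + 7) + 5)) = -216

Step 1. [6*(-6*(((-x) + 7) + 5)) = -216] leading coefficient 6: divide by 6. So div: -6*(((-x) + 7) + 5) = -36.
Step 2. [-6*(((-x) + 7) + 5) = -36] leading coefficient -6: divide by -6, so div: ((-x) + 7) + 5 = 6.
Step 3. [((-x) + 7) + 5 = 6] peel the +5: subtract 5 from each side ⇒ sub: (-x) + 7 = 1.
Step 4. [(-x) + 7 = 1] +7 is outermost — subtract 7 both sides ⇒ sub: -x = -6.
Step 5. [-x = -6] LHS negated; negate both sides, so neg: x = 6.

Answer: x ∈ {6}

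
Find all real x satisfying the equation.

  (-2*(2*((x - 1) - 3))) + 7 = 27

Step 1. [(-2*(2*((x - 1) - 3))) + 7 = 27] the outer +7 inverts by subtracting 7 ⇒ sub: -2*(2*((x - 1) - 3)) = 20.
Step 2. [-2*(2*((x - 1) - 3)) = 20] divide by the outer -2, so div: 2*((x - 1) - 3) = -10.
Step 3. [2*((x - 1) - 3) = -10] leading coefficient 2: divide by 2, so div: (x - 1) - 3 = -5.
Step 4. [(x - 1) - 3 = -5] peel the -3: add 3 from each side ⇒ sub: x - 1 = -2.
Step 5. [x - 1 = -2] peel the -1: add 1 from each side ⇒ sub: x = -1.

Answer: x ∈ {-1}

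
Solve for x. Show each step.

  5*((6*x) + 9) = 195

Step 1. [5*((6*x) + 9) = 195] LHS = 5·(…); ÷5 both sides. So div: (6*x) + 9 = 39.
Step 2. [(6*x) + 9 = 39] the outer +9 inverts by subtracting 9. So sub: 6*x = 30.
Step 3. [6*x = 30] 6·(inner) — divide through by 6, so div: x = 5.

Answer: x ∈ {5}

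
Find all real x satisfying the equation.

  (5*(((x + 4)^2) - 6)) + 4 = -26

Step 1. [(5*(((x + 4)^2) - 6)) + 4 = -26] peel the +4: subtract 4 from each side. So sub: 5*(((x + 4)^2) - 6) = -30.
Step 2. [5*(((x + 4)^2) - 6) = -30] LHS = 5·(…); ÷5 both sides, so div: ((x + 4)^2) - 6 = -6.
Step 3. [((x + 4)^2) - 6 = -6] the outer -6 inverts by adding 6 ⇒ sub: (x + 4)^2 = 0.
Step 4. [(x + 4)^2 = 0] √ both sides: 0 ≥ 0 gives two branches. So sqrt: x + 4 = 0.
Step 5. [x + 4 = 0] subtract 4: x sits inside (… + 4), so sub: x = -4.

Answer: x ∈ {-4}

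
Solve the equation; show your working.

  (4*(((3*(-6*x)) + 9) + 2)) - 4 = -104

Step 1. [(4*(((3*(-6*x)) + 9) + 2)) - 4 = -104] 4 comes off first (add 4). So sub: 4*(((3*(-6*x)) + 9) + 2) = -100.
Step 2. [4*(((3*(-6*x)) + 9) + 2) = -100] 4 out front; divide by 4. So div: ((3*(-6*x)) + 9) + 2 = -25.
Step 3. [((3*(-6*x)) + 9) + 2 = -25] 2 comes off first (subtract 2). So sub: (3*(-6*x)) + 9 = -27.
Step 4. [(3*(-6*x)) + 9 = -27] the outer +9 inverts by subtracting 9 ⇒ sub: 3*(-6*x) = -36.
Step 5. [3*(-6*x) = -36] LHS = 3·(…); ÷3 both sides, so div: -6*x = -12.
Step 6. [-6*x = -12] leading coefficient -6: divide by -6. So div: x = 2.

Answer: x ∈ {2}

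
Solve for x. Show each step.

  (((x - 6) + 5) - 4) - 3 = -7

Step 1. [(((x - 6) + 5) - 4) - 3 = -7] 3 comes off first (add 3). So sub: ((x - 6) + 5) - 4 = -4.
Step 2. [((x - 6) + 5) - 4 = -4] 4 comes off first (add 4). So sub: (x - 6) + 5 = 0.
Step 3. [(x - 6) + 5 = 0] subtract 5: x sits inside (… + 5) ⇒ sub: x - 6 = -5.
Step 4. [x - 6 = -5] peel the -6: add 6 from each side ⇒ sub: x = 1.

Answer: x ∈ {1}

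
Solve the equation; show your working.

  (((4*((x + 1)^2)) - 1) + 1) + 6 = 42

Step 1. [(((4*((x + 1)^2)) - 1) + 1) + 6 = 42] +6 is outermost — subtract 6 both sides. So sub: ((4*((x + 1)^2)) - 1) + 1 = 36.
Step 2. [((4*((x + 1)^2)) - 1) + 1 = 36] subtract 1: x sits inside (… + 1) ⇒ sub: (4*((x + 1)^2)) - 1 = 35.
Step 3. [(4*((x + 1)^2)) - 1 = 35] 1 comes off first (add 1) ⇒ sub: 4*((x + 1)^2) = 36.
Step 4. [4*((x + 1)^2) = 36] divide by the outer 4 ⇒ div: (x + 1)^2 = 9.
Step 5. [(x + 1)^2 = 9] √ both sides: 9 ≥ 0 gives two branches, so sqrt: x + 1 = 3 or -3.
Step 6. [x + 1 = 3 or -3] 1 comes off first (subtract 1). So sub: x = 2 or -4.

Answer: x ∈ {-4, 2}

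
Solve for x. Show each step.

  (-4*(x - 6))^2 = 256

Step 1. [(-4*(x - 6))^2 = 256] LHS squared, RHS 256 ≥ 0: apply √ (±). So sqrt: -4*(x - 6) = 16 or -16.
Step 2. [-4*(x - 6) = 16 or -16] -4·(inner) — divide through by -4, so div: x - 6 = -4 or 4.
Step 3. [x - 6 = -4 or 4] -6 is outermost — add 6 both sides. So sub: x = 2 or 10.

Answer: x ∈ {2, 10}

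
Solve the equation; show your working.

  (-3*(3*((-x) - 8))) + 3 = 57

Step 1. [(-3*(3*((-x) - 8))) + 3 = 57] +3 is outermost — subtract 3 both sides. So sub: -3*(3*((-x) - 8)) = 54.
Step 2. [-3*(3*((-x) - 8)) = 54] -3·(inner) — divide through by -3, so div: 3*((-x) - 8) = -18.
Step 3. [3*((-x) - 8) = -18] 3 out front; divide by 3, so div: (-x) - 8 = -6.
Step 4. [(-x) - 8 = -6] -8 is outermost — add 8 both sides ⇒ sub: -x = 2.
Step 5. [-x = 2] LHS negated; negate both sides ⇒ neg: x = -2.

Answer: x ∈ {-2}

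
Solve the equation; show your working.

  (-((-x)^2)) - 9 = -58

Step 1. [(-((-x)^2)) - 9 = -58] 9 comes off first (add 9). So sub: -((-x)^2) = -49.
Step 2. [-((-x)^2) = -49] LHS negated; negate both sides, so neg: (-x)^2 = 49.
Step 3. [(-x)^2 = 49] √ both sides: 49 ≥ 0 gives two branches. So sqrt: -x = 7 or -7.
Step 4. [-x = 7 or -7] LHS negated; negate both sides, so neg: x = -7 or 7.

Answer: x ∈ {-7, 7}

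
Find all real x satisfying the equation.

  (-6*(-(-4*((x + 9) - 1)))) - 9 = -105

Step 1. [(-6*(-(-4*((x + 9) - 1)))) - 9 = -105] add 9: x sits inside (… - 9), so sub: -6*(-(-4*((x + 9) - 1))) = -96.
Step 2. [-6*(-(-4*((x + 9) - 1))) = -96] divide by the outer -6, so div: -(-4*((x + 9) - 1)) = 16.
Step 3. [-(-4*((x + 9) - 1)) = 16] flip signs both sides. So neg: -4*((x + 9) - 1) = -16.
Step 4. [-4*((x + 9) - 1) = -16] -4·(inner) — divide through by -4 ⇒ div: (x + 9) - 1 = 4.
Step 5. [(x + 9) - 1 = 4] the outer -1 inverts by adding 1, so sub: x + 9 = 5.
Step 6. [x + 9 = 5] +9 is outermost — subtract 9 both sides, so sub: x = -4.

Answer: x ∈ {-4}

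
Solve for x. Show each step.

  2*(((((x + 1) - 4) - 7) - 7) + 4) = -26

Step 1. [2*(((((x + 1) - 4) - 7) - 7) + 4) = -26] LHS = 2·(…); ÷2 both sides ⇒ div: ((((x + 1) - 4) - 7) - 7) + 4 = -13.
Step 2. [((((x + 1) - 4) - 7) - 7) + 4 = -13] 4 comes off first (subtract 4), so sub: (((x + 1) - 4) - 7) - 7 = -17.
Step 3. [(((x + 1) - 4) - 7) - 7 = -17] 7 comes off first (add 7) ⇒ sub: ((x + 1) - 4) - 7 = -10.
Step 4. [((x + 1) - 4) - 7 = -10] -7 is outermost — add 7 both sides ⇒ sub: (x + 1) - 4 = -3.
Step 5. [(x + 1) - 4 = -3] add 4: x sits inside (… - 4) ⇒ sub: x + 1 = 1.
Step 6. [x + 1 = 1] 1 comes off first (subtract 1) ⇒ sub: x = 0.

Answer: x ∈ {0}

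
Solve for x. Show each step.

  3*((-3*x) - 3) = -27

Step 1. [3*((-3*x) - 3) = -27] divide by the outer 3 ⇒ div: (-3*x) - 3 = -9.
Step 2. [(-3*x) - 3 = -9] common factor -3 (LHS and -9) — divide through. So factor: x + 1 = 3.
Step 3. [x + 1 = 3] peel the +1: subtract 1 from each side ⇒ sub: x = 2.

Answer: x ∈ {2}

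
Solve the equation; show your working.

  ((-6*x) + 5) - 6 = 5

Step 1. [((-6*x) + 5) - 6 = 5] peel the -6: add 6 from each side. So sub: (-6*x) + 5 = 11.
Step 2. [(-6*x) + 5 = 11] the outer +5 inverts by subtracting 5 ⇒ sub: -6*x = 6.
Step 3. [-6*x = 6] leading coefficient -6: divide by -6. So div: x = -1.

Answer: x ∈ {-1}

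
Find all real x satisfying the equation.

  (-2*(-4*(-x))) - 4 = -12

Step 1. [(-2*(-4*(-x))) - 4 = -12] 4 comes off first (add 4), so sub: -2*(-4*(-x)) = -8.
Step 2. [-2*(-4*(-x)) = -8] -2·(inner) — divide through by -2, so div: -4*(-x) = 4.
Step 3. [-4*(-x) = 4] LHS = -4·(…); ÷-4 both sides, so div: -x = -1.
Step 4. [-x = -1] flip signs both sides. So neg: x = 1.

Answer: x ∈ {1}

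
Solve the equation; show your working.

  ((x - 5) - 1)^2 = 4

Step 1. [((x - 5) - 1)^2 = 4] √ both sides: 4 ≥ 0 gives two branches, so sqrt: (x - 5) - 1 = 2 or -2.
Step 2. [(x - 5) - 1 = 2 or -2] peel the -1: add 1 from each side ⇒ sub: x - 5 = 3 or -1.
Step 3. [x - 5 = 3 or -1] peel the -5: add 5 from each side ⇒ sub: x = 8 or 4.

Answer: x ∈ {4, 8}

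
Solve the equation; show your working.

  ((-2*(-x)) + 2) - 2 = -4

Step 1. [((-2*(-x)) + 2) - 2 = -4] peel the -2: add 2 from each side, so sub: (-2*(-x)) + 2 = -2.
Step 2. [(-2*(-x)) + 2 = -2] +2 is outermost — subtract 2 both sides ⇒ sub: -2*(-x) = -4.
Step 3. [-2*(-x) = -4] divide by the outer -2. So div: -x = 2.
Step 4. [-x = 2] LHS negated; negate both sides. So neg: x = -2.

Answer: x ∈ {-2}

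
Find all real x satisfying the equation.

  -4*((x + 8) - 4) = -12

Step 1. [-4*((x + 8) - 4) = -12] -4·(inner) — divide through by -4 ⇒ div: (x + 8) - 4 = 3.
Step 2. [(x + 8) - 4 = 3] the outer -4 inverts by adding 4. So sub: x + 8 = 7.
Step 3. [x + 8 = 7] subtract 8: x sits inside (… + 8), so sub: x = -1.

Answer: x ∈ {-1}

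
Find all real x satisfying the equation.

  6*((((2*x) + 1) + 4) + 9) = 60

Step 1. [6*((((2*x) + 1) + 4) + 9) = 60] 6·(inner) — divide through by 6 ⇒ div: (((2*x) + 1) + 4) + 9 = 10.
Step 2. [(((2*x) + 1) + 4) + 9 = 10] +9 is outermost — subtract 9 both sides. So sub: ((2*x) + 1) + 4 = 1.
Step 3. [((2*x) + 1) + 4 = 1] 4 comes off first (subtract 4), so sub: (2*x) + 1 = -3.
Step 4. [(2*x) + 1 = -3] 1 comes off first (subtract 1). So sub: 2*x = -4.
Step 5. [2*x = -4] 2 out front; divide by 2 ⇒ div: x = -2.

Answer: x ∈ {-2}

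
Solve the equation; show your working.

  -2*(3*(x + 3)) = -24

Step 1. [-2*(3*(x + 3)) = -24] -2·(inner) — divide through by -2 ⇒ div: 3*(x + 3) = 12.
Step 2. [3*(x + 3) = 12] LHS = 3·(…); ÷3 both sides ⇒ div: x + 3 = 4.
Step 3. [x + 3 = 4] 3 comes off first (subtract 3). So sub: x = 1.

Answer: x ∈ {1}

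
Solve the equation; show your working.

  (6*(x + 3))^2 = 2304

Step 1. [(6*(x + 3))^2 = 2304] √ both sides: 2304 ≥ 0 gives two branches ⇒ sqrt: 6*(x + 3) = 48 or -48.
Step 2. [6*(x + 3) = 48 or -48] 6·(inner) — divide through by 6 ⇒ div: x + 3 = 8 or -8.
Step 3. [x + 3 = 8 or -8] the outer +3 inverts by subtracting 3. So sub: x = 5 or -11.

Answer: x ∈ {-11, 5}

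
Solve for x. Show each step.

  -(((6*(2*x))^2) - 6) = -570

Step 1. [-(((6*(2*x))^2) - 6) = -570] LHS negated; negate both sides, so neg: ((6*(2*x))^2) - 6 = 570.
Step 2. [((6*(2*x))^2) - 6 = 570] -6 is outermost — add 6 both sides ⇒ sub: (6*(2*x))^2 = 576.
Step 3. [(6*(2*x))^2 = 576] √ both sides: 576 ≥ 0 gives two branches ⇒ sqrt: 6*(2*x) = 24 or -24.
Step 4. [6*(2*x) = 24 or -24] leading coefficient 6: divide by 6, so div: 2*x = 4 or -4.
Step 5. [2*x = 4 or -4] 2 out front; divide by 2 ⇒ div: x = 2 or -2.

Answer: x ∈ {-2, 2}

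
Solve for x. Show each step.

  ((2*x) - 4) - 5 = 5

Step 1. [((2*x) - 4) - 5 = 5] -5 is outermost — add 5 both sides ⇒ sub: (2*x) - 4 = 10.
Step 2. [(2*x) - 4 = 10] 2 divides every term; factor it out. So factor: x - 2 = 5.
Step 3. [x - 2 = 5] peel the -2: add 2 from each side ⇒ sub: x = 7.

Answer: x ∈ {7}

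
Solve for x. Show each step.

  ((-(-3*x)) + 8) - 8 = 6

Step 1. [((-(-3*x)) + 8) - 8 = 6] 8 comes off first (add 8) ⇒ sub: (-(-3*x)) + 8 = 14.
Step 2. [(-(-3*x)) + 8 = 14] the outer +8 inverts by subtracting 8. So sub: -(-3*x) = 6.
Step 3. [-(-3*x) = 6] LHS negated; negate both sides, so neg: -3*x = -6.
Step 4. [-3*x = -6] -3·(inner) — divide through by -3, so div: x = 2.

Answer: x ∈ {2}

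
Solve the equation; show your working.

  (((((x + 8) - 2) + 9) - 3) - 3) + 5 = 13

Step 1. [(((((x + 8) - 2) + 9) - 3) - 3) + 5 = 13] subtract 5: x sits inside (… + 5) ⇒ sub: ((((x + 8) - 2) + 9) - 3) - 3 = 8.
Step 2. [((((x + 8) - 2) + 9) - 3) - 3 = 8] peel the -3: add 3 from each side. So sub: (((x + 8) - 2) + 9) - 3 = 11.
Step 3. [(((x + 8) - 2) + 9) - 3 = 11] the outer -3 inverts by adding 3. So sub: ((x + 8) - 2) + 9 = 14.
Step 4. [((x + 8) - 2) + 9 = 14] peel the +9: subtract 9 from each side. So sub: (x + 8) - 2 = 5.
Step 5. [(x + 8) - 2 = 5] peel the -2: add 2 from each side ⇒ sub: x + 8 = 7.
Step 6. [x + 8 = 7] subtract 8: x sits inside (… + 8), so sub: x = -1.

Answer: x ∈ {-1}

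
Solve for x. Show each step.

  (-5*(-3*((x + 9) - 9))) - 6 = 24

Step 1. [(-5*(-3*((x + 9) - 9))) - 6 = 24] add 6: x sits inside (… - 6) ⇒ sub: -5*(-3*((x + 9) - 9)) = 30.
Step 2. [-5*(-3*((x + 9) - 9)) = 30] -5·(inner) — divide through by -5. So div: -3*((x + 9) - 9) = -6.
Step 3. [-3*((x + 9) - 9) = -6] LHS = -3·(…); ÷-3 both sides. So div: (x + 9) - 9 = 2.
Step 4. [(x + 9) - 9 = 2] the outer -9 inverts by adding 9 ⇒ sub: x + 9 = 11.
Step 5. [x + 9 = 11] peel the +9: subtract 9 from each side, so sub: x = 2.

Answer: x ∈ {2}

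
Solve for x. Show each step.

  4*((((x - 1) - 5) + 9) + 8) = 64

Step 1. [4*((((x - 1) - 5) + 9) + 8) = 64] 4·(inner) — divide through by 4. So div: (((x - 1) - 5) + 9) + 8 = 16.
Step 2. [(((x - 1) - 5) + 9) + 8 = 16] +8 is outermost — subtract 8 both sides, so sub: ((x - 1) - 5) + 9 = 8.
Step 3. [((x - 1) - 5) + 9 = 8] 9 comes off first (subtract 9). So sub: (x - 1) - 5 = -1.
Step 4. [(x - 1) - 5 = -1] 5 comes off first (add 5) ⇒ sub: x - 1 = 4.
Step 5. [x - 1 = 4] add 1: x sits inside (… - 1). So sub: x = 5.

Answer: x ∈ {5}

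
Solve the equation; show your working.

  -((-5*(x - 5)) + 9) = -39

Step 1. [-((-5*(x - 5)) + 9) = -39] LHS negated; negate both sides ⇒ neg: (-5*(x - 5)) + 9 = 39.
Step 2. [(-5*(x - 5)) + 9 = 39] the outer +9 inverts by subtracting 9, so sub: -5*(x - 5) = 30.
Step 3. [-5*(x - 5) = 30] -5 out front; divide by -5 ⇒ div: x - 5 = -6.
Step 4. [x - 5 = -6] the outer -5 inverts by adding 5. So sub: x = -1.

Answer: x ∈ {-1}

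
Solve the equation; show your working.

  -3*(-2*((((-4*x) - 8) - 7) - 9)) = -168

Step 1. [-3*(-2*((((-4*x) - 8) - 7) - 9)) = -168] LHS = -3·(…); ÷-3 both sides, so div: -2*((((-4*x) - 8) - 7) - 9) = 56.
Step 2. [-2*((((-4*x) - 8) - 7) - 9) = 56] -2·(inner) — divide through by -2, so div: (((-4*x) - 8) - 7) - 9 = -28.
Step 3. [(((-4*x) - 8) - 7) - 9 = -28] peel the -9: add 9 from each side, so sub: ((-4*x) - 8) - 7 = -19.
Step 4. [((-4*x) - 8) - 7 = -19] the outer -7 inverts by adding 7 ⇒ sub: (-4*x) - 8 = -12.
Step 5. [(-4*x) - 8 = -12] 8 comes off first (add 8) ⇒ sub: -4*x = -4.
Step 6. [-4*x = -4] LHS = -4·(…); ÷-4 both sides ⇒ div: x = 1.

Answer: x ∈ {1}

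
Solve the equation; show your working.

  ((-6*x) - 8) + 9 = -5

Step 1. [((-6*x) - 8) + 9 = -5] peel the +9: subtract 9 from each side, so sub: (-6*x) - 8 = -14.
Step 2. [(-6*x) - 8 = -14] peel the -8: add 8 from each side, so sub: -6*x = -6.
Step 3. [-6*x = -6] leading coefficient -6: divide by -6 ⇒ div: x = 1.

Answer: x ∈ {1}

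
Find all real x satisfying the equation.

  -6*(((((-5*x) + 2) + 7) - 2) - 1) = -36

Step 1. [-6*(((((-5*x) + 2) + 7) - 2) - 1) = -36] -6·(inner) — divide through by -6. So div: ((((-5*x) + 2) + 7) - 2) - 1 = 6.
Step 2. [((((-5*x) + 2) + 7) - 2) - 1 = 6] 1 comes off first (add 1). So sub: (((-5*x) + 2) + 7) - 2 = 7.
Step 3. [(((-5*x) + 2) + 7) - 2 = 7] the outer -2 inverts by adding 2 ⇒ sub: ((-5*x) + 2) + 7 = 9.
Step 4. [((-5*x) + 2) + 7 = 9] subtract 7: x sits inside (… + 7), so sub: (-5*x) + 2 = 2.
Step 5. [(-5*x) + 2 = 2] 2 comes off first (subtract 2). So sub: -5*x = 0.
Step 6. [-5*x = 0] leading coefficient -5: divide by -5. So div: x = 0.

Answer: x ∈ {0}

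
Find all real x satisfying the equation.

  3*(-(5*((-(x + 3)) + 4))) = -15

Step 1. [3*(-(5*((-(x + 3)) + 4))) = -15] LHS = 3·(…); ÷3 both sides ⇒ div: -(5*((-(x + 3)) + 4)) = -5.
Step 2. [-(5*((-(x + 3)) + 4)) = -5] LHS negated; negate both sides ⇒ neg: 5*((-(x + 3)) + 4) = 5.
Step 3. [5*((-(x + 3)) + 4) = 5] LHS = 5·(…); ÷5 both sides, so div: (-(x + 3)) + 4 = 1.
Step 4. [(-(x + 3)) + 4 = 1] the outer +4 inverts by subtracting 4 ⇒ sub: -(x + 3) = -3.
Step 5. [-(x + 3) = -3] flip signs both sides, so neg: x + 3 = 3.
Step 6. [x + 3 = 3] subtract 3: x sits inside (… + 3). So sub: x = 0.

Answer: x ∈ {0}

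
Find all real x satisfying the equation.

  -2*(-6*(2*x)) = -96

Step 1. [-2*(-6*(2*x)) = -96] -2 out front; divide by -2 ⇒ div: -6*(2*x) = 48.
Step 2. [-6*(2*x) = 48] leading coefficient -6: divide by -6, so div: 2*x = -8.
Step 3. [2*x = -8] LHS = 2·(…); ÷2 both sides ⇒ div: x = -4.

Answer: x ∈ {-4}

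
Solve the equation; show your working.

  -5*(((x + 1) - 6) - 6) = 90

Step 1. [-5*(((x + 1) - 6) - 6) = 90] -5 out front; divide by -5. So div: ((x + 1) - 6) - 6 = -18.
Step 2. [((x + 1) - 6) - 6 = -18] add 6: x sits inside (… - 6). So sub: (x + 1) - 6 = -12.
Step 3. [(x + 1) - 6 = -12] -6 is outermost — add 6 both sides ⇒ sub: x + 1 = -6.
Step 4. [x + 1 = -6] peel the +1: subtract 1 from each side. So sub: x = -7.

Answer: x ∈ {-7}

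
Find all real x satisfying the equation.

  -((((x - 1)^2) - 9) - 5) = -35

Step 1. [-((((x - 1)^2) - 9) - 5) = -35] leading − — multiply by −1 ⇒ neg: (((x - 1)^2) - 9) - 5 = 35.
Step 2. [(((x - 1)^2) - 9) - 5 = 35] add 5: x sits inside (… - 5) ⇒ sub: ((x - 1)^2) - 9 = 40.
Step 3. [((x - 1)^2) - 9 = 40] 9 comes off first (add 9). So sub: (x - 1)^2 = 49.
Step 4. [(x - 1)^2 = 49] √ both sides: 49 ≥ 0 gives two branches ⇒ sqrt: x - 1 = 7 or -7.
Step 5. [x - 1 = 7 or -7] the outer -1 inverts by adding 1, so sub: x = 8 or -6.

Answer: x ∈ {-6, 8}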